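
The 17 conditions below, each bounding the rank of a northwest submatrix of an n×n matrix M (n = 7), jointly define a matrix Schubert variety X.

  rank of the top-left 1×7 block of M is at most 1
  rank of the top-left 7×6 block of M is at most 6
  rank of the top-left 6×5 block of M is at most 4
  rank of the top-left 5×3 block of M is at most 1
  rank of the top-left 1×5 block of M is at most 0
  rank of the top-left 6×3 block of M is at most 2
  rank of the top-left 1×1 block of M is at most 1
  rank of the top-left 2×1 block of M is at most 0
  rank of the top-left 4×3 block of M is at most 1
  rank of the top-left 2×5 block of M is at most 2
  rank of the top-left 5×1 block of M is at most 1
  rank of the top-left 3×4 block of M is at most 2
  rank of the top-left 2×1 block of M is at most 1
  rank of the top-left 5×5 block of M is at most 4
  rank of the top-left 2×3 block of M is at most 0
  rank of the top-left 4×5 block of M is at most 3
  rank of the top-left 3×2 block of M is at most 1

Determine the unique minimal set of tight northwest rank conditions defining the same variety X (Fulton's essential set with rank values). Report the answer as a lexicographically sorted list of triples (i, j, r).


Computing R[i][j] = min implied NW-rank bound (n=7, 17 conditions):

  row 1: 0  0  0  0  0  1  1
  row 2: 0  0  0  1  1  2  2
  row 3: 1  1  1  2  2  3  3
  row 4: 1  1  1  2  3  4  4
  row 5: 1  1  1  2  3  4  5
  row 6: 1  2  2  3  4  5  6
  row 7: 1  2  3  4  5  6  7

so w = (6, 4, 1, 5, 7, 2, 3).

|D(w)|=12, |Ess(w)|=3:

[(1, 5, 0), (2, 3, 0), (5, 3, 1)]


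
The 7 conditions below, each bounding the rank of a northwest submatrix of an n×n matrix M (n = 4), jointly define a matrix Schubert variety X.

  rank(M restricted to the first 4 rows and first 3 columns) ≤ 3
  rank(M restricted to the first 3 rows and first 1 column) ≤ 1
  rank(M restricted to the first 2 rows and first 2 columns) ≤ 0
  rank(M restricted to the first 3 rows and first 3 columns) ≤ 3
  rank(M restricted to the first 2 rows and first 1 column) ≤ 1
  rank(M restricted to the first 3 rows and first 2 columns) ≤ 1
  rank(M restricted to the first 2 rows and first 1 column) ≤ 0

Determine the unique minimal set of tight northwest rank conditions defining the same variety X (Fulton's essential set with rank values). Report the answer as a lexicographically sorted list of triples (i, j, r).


Propagating the 7 rank bounds to every northwest block:

  i=1: 0, 0, 1, 1
  i=2: 0, 0, 1, 2
  i=3: 1, 1, 2, 3
  i=4: 1, 2, 3, 4

second differences of R give the permutation w = (3, 4, 1, 2).

D(w) has 4 cells with 1 SE-corner; essential set:

[(2, 2, 0)]


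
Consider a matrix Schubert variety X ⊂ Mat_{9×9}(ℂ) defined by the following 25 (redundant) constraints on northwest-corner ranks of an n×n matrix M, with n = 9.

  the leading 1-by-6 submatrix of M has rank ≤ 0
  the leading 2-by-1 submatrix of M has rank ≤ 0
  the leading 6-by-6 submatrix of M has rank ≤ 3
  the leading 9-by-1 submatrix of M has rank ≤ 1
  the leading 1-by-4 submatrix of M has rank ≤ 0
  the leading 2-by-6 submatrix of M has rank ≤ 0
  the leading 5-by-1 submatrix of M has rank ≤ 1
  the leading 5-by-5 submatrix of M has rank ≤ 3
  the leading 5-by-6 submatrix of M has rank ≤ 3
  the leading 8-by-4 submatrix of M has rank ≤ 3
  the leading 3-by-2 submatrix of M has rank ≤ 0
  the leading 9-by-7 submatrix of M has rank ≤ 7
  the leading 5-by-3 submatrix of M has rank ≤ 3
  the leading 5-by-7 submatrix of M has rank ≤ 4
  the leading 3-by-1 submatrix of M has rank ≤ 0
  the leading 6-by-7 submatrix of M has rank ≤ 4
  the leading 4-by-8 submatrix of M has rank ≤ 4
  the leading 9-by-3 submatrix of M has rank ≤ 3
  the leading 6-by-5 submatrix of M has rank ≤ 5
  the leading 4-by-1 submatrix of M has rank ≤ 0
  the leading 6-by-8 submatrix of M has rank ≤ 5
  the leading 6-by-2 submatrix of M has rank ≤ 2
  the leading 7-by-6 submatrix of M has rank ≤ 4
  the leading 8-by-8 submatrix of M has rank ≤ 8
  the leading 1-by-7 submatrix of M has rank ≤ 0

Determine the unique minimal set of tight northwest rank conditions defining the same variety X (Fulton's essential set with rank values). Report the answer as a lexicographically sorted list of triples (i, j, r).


Reconstructing r_w from the 25 given conditions:

  i=1: 0  0  0  0  0  0  0  1  1
  i=2: 0  0  0  0  0  0  1  2  2
  i=3: 0  0  1  1  1  1  2  3  3
  i=4: 0  1  2  2  2  2  3  4  4
  i=5: 1  2  3  3  3  3  4  5  5
  i=6: 1  2  3  3  3  3  4  5  6
  i=7: 1  2  3  3  4  4  5  6  7
  i=8: 1  2  3  3  4  5  6  7  8
  i=9: 1  2  3  4  5  6  7  8  9

so w = (8, 7, 3, 2, 1, 9, 5, 6, 4).

|D(w)|=21, |Ess(w)|=6:

[(1, 7, 0), (2, 6, 0), (3, 2, 0), (4, 1, 0), (6, 6, 3), (8, 4, 3)]


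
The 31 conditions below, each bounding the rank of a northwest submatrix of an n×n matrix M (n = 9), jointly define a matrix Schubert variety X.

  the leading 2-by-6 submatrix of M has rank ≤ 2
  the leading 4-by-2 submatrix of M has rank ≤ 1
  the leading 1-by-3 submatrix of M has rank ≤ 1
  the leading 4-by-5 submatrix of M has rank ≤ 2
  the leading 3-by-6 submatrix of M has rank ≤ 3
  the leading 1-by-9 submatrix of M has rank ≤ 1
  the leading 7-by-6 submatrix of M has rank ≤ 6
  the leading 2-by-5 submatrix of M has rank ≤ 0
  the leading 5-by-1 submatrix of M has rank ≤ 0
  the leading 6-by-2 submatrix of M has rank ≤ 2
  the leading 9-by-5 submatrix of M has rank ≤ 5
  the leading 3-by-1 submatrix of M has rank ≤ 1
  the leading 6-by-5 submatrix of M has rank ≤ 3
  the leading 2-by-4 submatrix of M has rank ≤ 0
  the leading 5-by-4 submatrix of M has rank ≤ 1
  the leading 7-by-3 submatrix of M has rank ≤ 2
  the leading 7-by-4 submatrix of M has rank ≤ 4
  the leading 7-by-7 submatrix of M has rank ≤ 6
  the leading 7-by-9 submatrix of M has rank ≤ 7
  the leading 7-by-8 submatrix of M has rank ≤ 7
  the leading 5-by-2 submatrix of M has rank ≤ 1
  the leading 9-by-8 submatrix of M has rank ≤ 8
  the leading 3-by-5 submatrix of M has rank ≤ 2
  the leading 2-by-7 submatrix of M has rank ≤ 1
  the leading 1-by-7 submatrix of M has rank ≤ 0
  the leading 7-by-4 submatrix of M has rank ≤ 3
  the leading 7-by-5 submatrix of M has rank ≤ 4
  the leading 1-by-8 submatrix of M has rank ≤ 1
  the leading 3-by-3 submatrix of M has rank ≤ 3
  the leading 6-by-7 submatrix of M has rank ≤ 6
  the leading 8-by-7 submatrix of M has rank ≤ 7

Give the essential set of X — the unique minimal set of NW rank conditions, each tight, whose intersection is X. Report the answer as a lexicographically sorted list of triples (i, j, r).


Reconstructing r_w from the 31 given conditions:

  R[1]: 0, 0, 0, 0, 0, 0, 0, 1, 1
  R[2]: 0, 0, 0, 0, 0, 1, 1, 2, 2
  R[3]: 0, 1, 1, 1, 1, 2, 2, 3, 3
  R[4]: 0, 1, 1, 1, 2, 3, 3, 4, 4
  R[5]: 0, 1, 1, 1, 2, 3, 4, 5, 5
  R[6]: 1, 2, 2, 2, 3, 4, 5, 6, 6
  R[7]: 1, 2, 2, 3, 4, 5, 6, 7, 7
  R[8]: 1, 2, 3, 4, 5, 6, 7, 8, 8
  R[9]: 1, 2, 3, 4, 5, 6, 7, 8, 9

the unique w with this rank table is (8, 6, 2, 5, 7, 1, 4, 3, 9).

5 SE-corners of the 20-cell Rothe diagram give Ess(w):

[(1, 7, 0), (2, 5, 0), (5, 1, 0), (5, 4, 1), (7, 3, 2)]


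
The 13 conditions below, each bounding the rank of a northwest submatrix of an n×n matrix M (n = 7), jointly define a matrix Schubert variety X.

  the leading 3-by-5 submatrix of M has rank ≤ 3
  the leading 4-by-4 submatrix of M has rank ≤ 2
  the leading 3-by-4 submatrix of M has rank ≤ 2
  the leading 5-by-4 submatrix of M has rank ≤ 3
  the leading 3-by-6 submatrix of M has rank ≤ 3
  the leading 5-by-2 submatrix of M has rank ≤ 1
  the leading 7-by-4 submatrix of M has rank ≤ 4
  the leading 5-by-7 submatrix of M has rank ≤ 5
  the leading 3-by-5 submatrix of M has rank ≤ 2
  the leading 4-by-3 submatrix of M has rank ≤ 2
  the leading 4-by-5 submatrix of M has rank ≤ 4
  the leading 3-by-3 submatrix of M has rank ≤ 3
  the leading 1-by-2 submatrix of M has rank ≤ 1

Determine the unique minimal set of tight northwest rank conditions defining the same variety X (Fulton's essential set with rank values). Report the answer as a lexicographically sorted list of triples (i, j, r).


The tightest implied rank at each (i,j), from the 13 conditions:

  R[1]: 1 1 1 1 1 1 1
  R[2]: 1 1 2 2 2 2 2
  R[3]: 1 1 2 2 2 3 3
  R[4]: 1 1 2 2 3 4 4
  R[5]: 1 1 2 3 4 5 5
  R[6]: 1 2 3 4 5 6 6
  R[7]: 1 2 3 4 5 6 7

second differences of R give the permutation w = (1, 3, 6, 5, 4, 2, 7).

Rothe diagram D(w) (7 cells), 3 SE-corners (essential conditions):

[(3, 5, 2), (4, 4, 2), (5, 2, 1)]


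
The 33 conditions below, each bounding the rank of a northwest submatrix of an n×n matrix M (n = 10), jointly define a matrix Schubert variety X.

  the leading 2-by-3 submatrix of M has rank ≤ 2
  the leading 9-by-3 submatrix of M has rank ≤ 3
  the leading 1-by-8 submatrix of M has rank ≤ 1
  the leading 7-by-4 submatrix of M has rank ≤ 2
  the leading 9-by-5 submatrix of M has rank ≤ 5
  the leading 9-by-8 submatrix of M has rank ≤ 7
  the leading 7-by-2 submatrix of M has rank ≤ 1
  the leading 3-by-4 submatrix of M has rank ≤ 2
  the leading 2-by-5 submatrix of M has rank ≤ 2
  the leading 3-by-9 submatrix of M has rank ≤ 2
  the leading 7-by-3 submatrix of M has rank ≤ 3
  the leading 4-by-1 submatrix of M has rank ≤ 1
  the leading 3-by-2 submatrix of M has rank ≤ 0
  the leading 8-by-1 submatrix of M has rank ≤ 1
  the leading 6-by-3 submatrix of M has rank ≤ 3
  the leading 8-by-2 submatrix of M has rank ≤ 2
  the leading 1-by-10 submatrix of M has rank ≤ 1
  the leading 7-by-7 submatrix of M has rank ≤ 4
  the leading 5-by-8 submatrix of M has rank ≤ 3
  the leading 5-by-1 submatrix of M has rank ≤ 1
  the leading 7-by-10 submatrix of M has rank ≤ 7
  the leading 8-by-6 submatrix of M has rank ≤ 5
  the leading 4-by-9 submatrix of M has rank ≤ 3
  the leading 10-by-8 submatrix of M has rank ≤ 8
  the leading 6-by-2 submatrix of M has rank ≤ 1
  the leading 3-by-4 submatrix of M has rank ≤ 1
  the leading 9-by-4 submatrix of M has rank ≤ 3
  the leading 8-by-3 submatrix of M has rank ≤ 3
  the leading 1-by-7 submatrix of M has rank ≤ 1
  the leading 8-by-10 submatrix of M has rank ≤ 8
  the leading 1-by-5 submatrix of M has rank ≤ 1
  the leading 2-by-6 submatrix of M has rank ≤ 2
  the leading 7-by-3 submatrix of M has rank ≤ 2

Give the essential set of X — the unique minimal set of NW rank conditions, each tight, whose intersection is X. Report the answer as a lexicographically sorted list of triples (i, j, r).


The tightest implied rank at each (i,j), from the 33 conditions:

  row 1: 0 | 0 | 1 | 1 | 1 | 1 | 1 | 1 | 1 | 1
  row 2: 0 | 0 | 1 | 1 | 2 | 2 | 2 | 2 | 2 | 2
  row 3: 0 | 0 | 1 | 1 | 2 | 2 | 2 | 2 | 2 | 3
  row 4: 1 | 1 | 2 | 2 | 3 | 3 | 3 | 3 | 3 | 4
  row 5: 1 | 1 | 2 | 2 | 3 | 3 | 3 | 3 | 4 | 5
  row 6: 1 | 1 | 2 | 2 | 3 | 4 | 4 | 4 | 5 | 6
  row 7: 1 | 1 | 2 | 2 | 3 | 4 | 4 | 5 | 6 | 7
  row 8: 1 | 2 | 3 | 3 | 4 | 5 | 5 | 6 | 7 | 8
  row 9: 1 | 2 | 3 | 3 | 4 | 5 | 6 | 7 | 8 | 9
  row 10: 1 | 2 | 3 | 4 | 5 | 6 | 7 | 8 | 9 | 10

hence w(1..10) = (3, 5, 10, 1, 9, 6, 8, 2, 7, 4).

D(w) has 23 cells with 8 SE-corners; essential set:

[(3, 2, 0), (3, 4, 1), (3, 9, 2), (5, 8, 3), (7, 2, 1), (7, 4, 2), (7, 7, 4), (9, 4, 3)]


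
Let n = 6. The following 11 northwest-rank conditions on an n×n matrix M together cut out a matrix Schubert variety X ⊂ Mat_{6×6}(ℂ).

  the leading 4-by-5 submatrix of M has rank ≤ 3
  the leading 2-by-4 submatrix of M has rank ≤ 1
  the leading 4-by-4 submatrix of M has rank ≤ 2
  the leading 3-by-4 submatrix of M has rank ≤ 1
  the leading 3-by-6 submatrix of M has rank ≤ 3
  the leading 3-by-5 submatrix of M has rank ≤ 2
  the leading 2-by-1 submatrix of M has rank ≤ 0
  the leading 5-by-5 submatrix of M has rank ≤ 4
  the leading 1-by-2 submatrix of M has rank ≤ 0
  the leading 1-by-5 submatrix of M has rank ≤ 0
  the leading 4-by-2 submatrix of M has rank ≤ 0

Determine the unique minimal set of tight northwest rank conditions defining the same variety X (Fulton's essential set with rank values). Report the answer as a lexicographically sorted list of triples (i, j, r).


Computing R[i][j] = min implied NW-rank bound (n=6, 11 conditions):

  0 | 0 | 0 | 0 | 0 | 1
  0 | 0 | 1 | 1 | 1 | 2
  0 | 0 | 1 | 1 | 2 | 3
  0 | 0 | 1 | 2 | 3 | 4
  1 | 1 | 2 | 3 | 4 | 5
  1 | 2 | 3 | 4 | 5 | 6

so w = (6, 3, 5, 4, 1, 2).

Rothe diagram D(w) (12 cells), 3 SE-corners (essential conditions):

[(1, 5, 0), (3, 4, 1), (4, 2, 0)]


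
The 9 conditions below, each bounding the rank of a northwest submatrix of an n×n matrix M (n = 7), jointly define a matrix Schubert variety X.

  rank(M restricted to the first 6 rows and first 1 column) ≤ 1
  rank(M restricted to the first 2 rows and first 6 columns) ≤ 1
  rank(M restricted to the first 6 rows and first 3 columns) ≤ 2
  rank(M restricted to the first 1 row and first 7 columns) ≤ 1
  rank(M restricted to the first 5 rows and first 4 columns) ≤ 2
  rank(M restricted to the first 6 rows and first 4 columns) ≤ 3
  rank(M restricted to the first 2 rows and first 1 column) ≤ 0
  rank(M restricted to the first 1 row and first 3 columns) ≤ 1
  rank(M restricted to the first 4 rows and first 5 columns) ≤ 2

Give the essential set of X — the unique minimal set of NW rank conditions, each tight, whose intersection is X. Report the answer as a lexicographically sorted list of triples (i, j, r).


Rank table r_w(7×7) implied by the 9 constraints:

  0 1 1 1 1 1 1
  0 1 1 1 1 1 2
  1 2 2 2 2 2 3
  1 2 2 2 2 3 4
  1 2 2 2 3 4 5
  1 2 2 3 4 5 6
  1 2 3 4 5 6 7

hence w(1..7) = (2, 7, 1, 6, 5, 4, 3).

Rothe diagram D(w) (12 cells), 5 SE-corners (essential conditions):

[(2, 1, 0), (2, 6, 1), (4, 5, 2), (5, 4, 2), (6, 3, 2)]


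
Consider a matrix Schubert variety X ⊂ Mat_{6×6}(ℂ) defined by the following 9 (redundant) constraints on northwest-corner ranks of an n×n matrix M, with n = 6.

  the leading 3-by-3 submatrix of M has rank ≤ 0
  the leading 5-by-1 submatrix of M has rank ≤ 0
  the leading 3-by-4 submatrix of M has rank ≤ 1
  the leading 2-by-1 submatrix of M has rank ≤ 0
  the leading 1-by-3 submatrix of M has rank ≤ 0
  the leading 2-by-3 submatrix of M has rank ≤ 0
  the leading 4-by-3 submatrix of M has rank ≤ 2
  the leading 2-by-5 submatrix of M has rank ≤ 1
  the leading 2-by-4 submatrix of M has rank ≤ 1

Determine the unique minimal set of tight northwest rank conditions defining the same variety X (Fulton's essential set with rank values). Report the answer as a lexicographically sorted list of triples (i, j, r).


Rank table r_w(6×6) implied by the 9 constraints:

  row 1: 0 0 0 1 1 1
  row 2: 0 0 0 1 1 2
  row 3: 0 0 0 1 2 3
  row 4: 0 1 1 2 3 4
  row 5: 0 1 2 3 4 5
  row 6: 1 2 3 4 5 6

reading off 1-entries of Δ²R: w = (4, 6, 5, 2, 3, 1).

|D(w)|=12, |Ess(w)|=3:

[(2, 5, 1), (3, 3, 0), (5, 1, 0)]


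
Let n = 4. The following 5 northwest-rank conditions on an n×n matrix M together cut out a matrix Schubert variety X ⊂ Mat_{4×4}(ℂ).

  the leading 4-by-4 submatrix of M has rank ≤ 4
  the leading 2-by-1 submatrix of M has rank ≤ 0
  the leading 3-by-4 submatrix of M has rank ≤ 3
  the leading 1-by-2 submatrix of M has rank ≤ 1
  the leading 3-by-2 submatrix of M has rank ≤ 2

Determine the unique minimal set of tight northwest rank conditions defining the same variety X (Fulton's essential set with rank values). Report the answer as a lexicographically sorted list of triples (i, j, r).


Computing R[i][j] = min implied NW-rank bound (n=4, 5 conditions):

  R[1]: 0 1 1 1
  R[2]: 0 1 2 2
  R[3]: 1 2 3 3
  R[4]: 1 2 3 4

second differences of R give the permutation w = (2, 3, 1, 4).

Fulton essential set (1 of the 2 Rothe cells):

[(2, 1, 0)]


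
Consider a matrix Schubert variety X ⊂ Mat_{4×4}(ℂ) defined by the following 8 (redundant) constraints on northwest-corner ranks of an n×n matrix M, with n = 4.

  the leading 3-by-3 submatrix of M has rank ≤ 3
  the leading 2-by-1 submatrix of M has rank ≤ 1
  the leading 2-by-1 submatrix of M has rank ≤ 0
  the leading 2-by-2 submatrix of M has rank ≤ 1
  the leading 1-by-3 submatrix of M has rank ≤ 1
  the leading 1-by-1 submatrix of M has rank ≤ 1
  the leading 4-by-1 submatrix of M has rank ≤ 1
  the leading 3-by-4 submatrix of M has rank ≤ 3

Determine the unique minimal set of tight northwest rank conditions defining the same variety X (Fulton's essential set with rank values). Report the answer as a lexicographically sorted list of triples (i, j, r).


Computing R[i][j] = min implied NW-rank bound (n=4, 8 conditions):

  0 | 1 | 1 | 1
  0 | 1 | 2 | 2
  1 | 2 | 3 | 3
  1 | 2 | 3 | 4

hence w(1..4) = (2, 3, 1, 4).

D(w) has 2 cells with 1 SE-corner; essential set:

[(2, 1, 0)]


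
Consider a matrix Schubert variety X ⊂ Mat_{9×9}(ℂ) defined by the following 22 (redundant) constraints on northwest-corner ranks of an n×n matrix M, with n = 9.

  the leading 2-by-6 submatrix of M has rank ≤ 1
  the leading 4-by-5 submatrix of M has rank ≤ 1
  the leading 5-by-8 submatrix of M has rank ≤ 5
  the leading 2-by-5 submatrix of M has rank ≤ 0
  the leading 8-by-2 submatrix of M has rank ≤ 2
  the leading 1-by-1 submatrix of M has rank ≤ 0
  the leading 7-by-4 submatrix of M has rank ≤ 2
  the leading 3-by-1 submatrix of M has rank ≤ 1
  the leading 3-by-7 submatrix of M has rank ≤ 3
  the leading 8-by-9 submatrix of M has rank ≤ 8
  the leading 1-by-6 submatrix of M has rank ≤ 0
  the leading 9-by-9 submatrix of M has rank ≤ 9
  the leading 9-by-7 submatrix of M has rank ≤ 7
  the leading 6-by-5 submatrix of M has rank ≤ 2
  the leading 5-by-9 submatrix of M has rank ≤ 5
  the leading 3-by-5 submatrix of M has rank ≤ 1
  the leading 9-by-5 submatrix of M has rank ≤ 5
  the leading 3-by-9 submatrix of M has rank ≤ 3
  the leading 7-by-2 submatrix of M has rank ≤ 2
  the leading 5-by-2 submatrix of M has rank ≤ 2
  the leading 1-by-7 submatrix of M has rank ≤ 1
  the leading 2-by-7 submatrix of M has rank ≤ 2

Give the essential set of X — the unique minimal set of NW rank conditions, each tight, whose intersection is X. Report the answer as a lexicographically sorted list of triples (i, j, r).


The tightest implied rank at each (i,j), from the 22 conditions:

  row 1: 0, 0, 0, 0, 0, 0, 1, 1, 1
  row 2: 0, 0, 0, 0, 0, 1, 2, 2, 2
  row 3: 1, 1, 1, 1, 1, 2, 3, 3, 3
  row 4: 1, 1, 1, 1, 1, 2, 3, 4, 4
  row 5: 1, 2, 2, 2, 2, 3, 4, 5, 5
  row 6: 1, 2, 2, 2, 2, 3, 4, 5, 6
  row 7: 1, 2, 2, 2, 3, 4, 5, 6, 7
  row 8: 1, 2, 3, 3, 4, 5, 6, 7, 8
  row 9: 1, 2, 3, 4, 5, 6, 7, 8, 9

giving w = (7, 6, 1, 8, 2, 9, 5, 3, 4) via Δ²R.

5 SE-corners of the 20-cell Rothe diagram give Ess(w):

[(1, 6, 0), (2, 5, 0), (4, 5, 1), (6, 5, 2), (7, 4, 2)]


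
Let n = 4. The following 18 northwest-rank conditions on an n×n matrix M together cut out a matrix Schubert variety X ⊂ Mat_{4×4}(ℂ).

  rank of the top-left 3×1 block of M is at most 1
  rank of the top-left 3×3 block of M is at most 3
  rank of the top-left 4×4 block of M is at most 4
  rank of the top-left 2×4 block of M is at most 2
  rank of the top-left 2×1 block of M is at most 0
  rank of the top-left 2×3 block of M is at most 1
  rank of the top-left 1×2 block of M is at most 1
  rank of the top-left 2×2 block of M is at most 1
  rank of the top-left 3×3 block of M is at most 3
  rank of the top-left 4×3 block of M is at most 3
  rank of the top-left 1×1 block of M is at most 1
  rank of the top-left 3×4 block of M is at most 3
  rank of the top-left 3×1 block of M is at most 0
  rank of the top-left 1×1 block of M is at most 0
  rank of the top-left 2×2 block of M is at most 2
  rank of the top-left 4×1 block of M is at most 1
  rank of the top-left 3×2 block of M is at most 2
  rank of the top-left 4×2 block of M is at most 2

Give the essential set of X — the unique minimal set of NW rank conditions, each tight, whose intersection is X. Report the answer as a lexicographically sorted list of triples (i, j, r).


Propagating the 18 rank bounds to every northwest block:

  row 1: 0, 1, 1, 1
  row 2: 0, 1, 1, 2
  row 3: 0, 1, 2, 3
  row 4: 1, 2, 3, 4

hence w(1..4) = (2, 4, 3, 1).

2 SE-corners of the 4-cell Rothe diagram give Ess(w):

[(2, 3, 1), (3, 1, 0)]


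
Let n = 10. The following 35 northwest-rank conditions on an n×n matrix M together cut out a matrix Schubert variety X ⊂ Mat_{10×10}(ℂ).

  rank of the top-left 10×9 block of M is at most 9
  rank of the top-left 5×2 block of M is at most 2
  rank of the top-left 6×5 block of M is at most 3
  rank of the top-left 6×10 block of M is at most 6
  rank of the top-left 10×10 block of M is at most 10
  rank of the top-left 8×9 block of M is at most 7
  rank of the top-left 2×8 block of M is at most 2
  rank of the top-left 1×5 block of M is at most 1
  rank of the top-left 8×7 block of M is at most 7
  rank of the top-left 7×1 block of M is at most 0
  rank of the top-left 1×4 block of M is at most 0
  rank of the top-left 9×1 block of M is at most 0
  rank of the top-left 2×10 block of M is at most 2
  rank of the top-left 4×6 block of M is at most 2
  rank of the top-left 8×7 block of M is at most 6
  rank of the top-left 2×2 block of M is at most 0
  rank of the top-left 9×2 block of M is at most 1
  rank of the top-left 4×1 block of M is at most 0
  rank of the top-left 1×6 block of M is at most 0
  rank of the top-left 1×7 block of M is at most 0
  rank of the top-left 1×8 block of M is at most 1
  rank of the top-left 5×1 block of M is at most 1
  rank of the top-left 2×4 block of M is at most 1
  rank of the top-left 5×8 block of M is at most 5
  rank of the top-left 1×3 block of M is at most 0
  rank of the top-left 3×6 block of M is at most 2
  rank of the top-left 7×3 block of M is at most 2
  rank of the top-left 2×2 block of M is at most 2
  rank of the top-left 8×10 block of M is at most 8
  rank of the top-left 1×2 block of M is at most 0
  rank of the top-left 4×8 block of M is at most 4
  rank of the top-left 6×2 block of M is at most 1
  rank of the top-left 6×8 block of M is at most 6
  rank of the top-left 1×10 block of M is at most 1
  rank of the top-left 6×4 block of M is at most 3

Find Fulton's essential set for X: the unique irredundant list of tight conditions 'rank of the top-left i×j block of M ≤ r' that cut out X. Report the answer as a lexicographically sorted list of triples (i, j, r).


Rank table r_w(10×10) implied by the 35 constraints:

  0, 0, 0, 0, 0, 0, 0, 1, 1, 1
  0, 0, 1, 1, 1, 1, 1, 2, 2, 2
  0, 1, 2, 2, 2, 2, 2, 3, 3, 3
  0, 1, 2, 2, 2, 2, 3, 4, 4, 4
  0, 1, 2, 3, 3, 3, 4, 5, 5, 5
  0, 1, 2, 3, 3, 4, 5, 6, 6, 6
  0, 1, 2, 3, 4, 5, 6, 7, 7, 7
  0, 1, 2, 3, 4, 5, 6, 7, 7, 8
  0, 1, 2, 3, 4, 5, 6, 7, 8, 9
  1, 2, 3, 4, 5, 6, 7, 8, 9, 10

hence w(1..10) = (8, 3, 2, 7, 4, 6, 5, 10, 9, 1).

ℓ(w)=21; the 6 essential cells (i,j,r):

[(1, 7, 0), (2, 2, 0), (4, 6, 2), (6, 5, 3), (8, 9, 7), (9, 1, 0)]


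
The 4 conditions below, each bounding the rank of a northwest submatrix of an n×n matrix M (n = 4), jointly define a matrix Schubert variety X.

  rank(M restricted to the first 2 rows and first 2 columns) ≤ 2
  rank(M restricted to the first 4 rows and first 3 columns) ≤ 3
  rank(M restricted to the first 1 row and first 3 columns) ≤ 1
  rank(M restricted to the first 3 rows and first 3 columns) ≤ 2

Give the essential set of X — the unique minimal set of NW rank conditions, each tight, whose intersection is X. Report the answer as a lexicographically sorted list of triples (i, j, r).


Propagating the 4 rank bounds to every northwest block:

  i=1: 1, 1, 1, 1
  i=2: 1, 2, 2, 2
  i=3: 1, 2, 2, 3
  i=4: 1, 2, 3, 4

giving w = (1, 2, 4, 3) via Δ²R.

1 SE-corner of the 1-cell Rothe diagram gives Ess(w):

[(3, 3, 2)]


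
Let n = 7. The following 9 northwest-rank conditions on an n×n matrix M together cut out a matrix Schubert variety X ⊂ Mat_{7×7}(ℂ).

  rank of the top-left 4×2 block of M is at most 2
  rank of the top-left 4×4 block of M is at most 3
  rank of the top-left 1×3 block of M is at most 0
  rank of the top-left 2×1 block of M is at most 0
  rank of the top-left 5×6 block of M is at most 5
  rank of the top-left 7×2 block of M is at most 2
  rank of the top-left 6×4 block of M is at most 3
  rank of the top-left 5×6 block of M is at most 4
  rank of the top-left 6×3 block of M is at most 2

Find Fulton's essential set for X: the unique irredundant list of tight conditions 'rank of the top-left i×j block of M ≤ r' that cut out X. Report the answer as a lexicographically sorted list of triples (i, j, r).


The tightest implied rank at each (i,j), from the 9 conditions:

  0, 0, 0, 1, 1, 1, 1
  0, 1, 1, 2, 2, 2, 2
  1, 2, 2, 3, 3, 3, 3
  1, 2, 2, 3, 4, 4, 4
  1, 2, 2, 3, 4, 4, 5
  1, 2, 2, 3, 4, 5, 6
  1, 2, 3, 4, 5, 6, 7

the unique w with this rank table is (4, 2, 1, 5, 7, 6, 3).

ℓ(w)=8; the 4 essential cells (i,j,r):

[(1, 3, 0), (2, 1, 0), (5, 6, 4), (6, 3, 2)]


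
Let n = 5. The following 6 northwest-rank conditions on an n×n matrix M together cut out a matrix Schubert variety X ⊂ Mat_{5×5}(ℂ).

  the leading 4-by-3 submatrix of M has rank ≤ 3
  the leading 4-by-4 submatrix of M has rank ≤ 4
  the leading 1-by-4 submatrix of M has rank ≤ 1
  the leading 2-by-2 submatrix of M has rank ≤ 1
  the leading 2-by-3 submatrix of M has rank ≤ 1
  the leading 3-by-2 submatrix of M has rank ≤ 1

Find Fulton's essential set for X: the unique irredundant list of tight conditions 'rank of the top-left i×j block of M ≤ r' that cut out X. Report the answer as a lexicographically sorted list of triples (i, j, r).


Computing R[i][j] = min implied NW-rank bound (n=5, 6 conditions):

  R[1]: 1, 1, 1, 1, 1
  R[2]: 1, 1, 1, 2, 2
  R[3]: 1, 1, 2, 3, 3
  R[4]: 1, 2, 3, 4, 4
  R[5]: 1, 2, 3, 4, 5

giving w = (1, 4, 3, 2, 5) via Δ²R.

Rothe diagram D(w) (3 cells), 2 SE-corners (essential conditions):

[(2, 3, 1), (3, 2, 1)]


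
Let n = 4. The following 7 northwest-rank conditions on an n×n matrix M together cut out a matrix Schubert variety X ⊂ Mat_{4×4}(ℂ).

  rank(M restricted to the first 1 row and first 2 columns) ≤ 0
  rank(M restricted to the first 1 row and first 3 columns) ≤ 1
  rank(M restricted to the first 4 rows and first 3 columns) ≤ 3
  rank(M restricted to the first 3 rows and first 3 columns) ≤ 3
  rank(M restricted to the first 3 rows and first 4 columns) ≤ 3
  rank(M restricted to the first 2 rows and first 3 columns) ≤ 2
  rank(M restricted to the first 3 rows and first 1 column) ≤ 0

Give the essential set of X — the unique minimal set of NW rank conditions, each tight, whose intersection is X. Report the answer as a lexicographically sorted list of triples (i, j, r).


Computing R[i][j] = min implied NW-rank bound (n=4, 7 conditions):

  0  0  1  1
  0  1  2  2
  0  1  2  3
  1  2  3  4

hence w(1..4) = (3, 2, 4, 1).

|D(w)|=4, |Ess(w)|=2:

[(1, 2, 0), (3, 1, 0)]


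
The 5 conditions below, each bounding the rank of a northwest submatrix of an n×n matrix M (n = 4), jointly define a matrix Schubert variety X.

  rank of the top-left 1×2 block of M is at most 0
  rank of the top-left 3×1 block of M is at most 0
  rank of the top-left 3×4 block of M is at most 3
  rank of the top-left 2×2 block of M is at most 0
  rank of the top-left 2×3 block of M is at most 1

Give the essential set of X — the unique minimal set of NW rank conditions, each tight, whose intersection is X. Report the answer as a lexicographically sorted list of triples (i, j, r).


The tightest implied rank at each (i,j), from the 5 conditions:

  row 1: 0, 0, 1, 1
  row 2: 0, 0, 1, 2
  row 3: 0, 1, 2, 3
  row 4: 1, 2, 3, 4

so w = (3, 4, 2, 1).

Rothe diagram D(w) (5 cells), 2 SE-corners (essential conditions):

[(2, 2, 0), (3, 1, 0)]


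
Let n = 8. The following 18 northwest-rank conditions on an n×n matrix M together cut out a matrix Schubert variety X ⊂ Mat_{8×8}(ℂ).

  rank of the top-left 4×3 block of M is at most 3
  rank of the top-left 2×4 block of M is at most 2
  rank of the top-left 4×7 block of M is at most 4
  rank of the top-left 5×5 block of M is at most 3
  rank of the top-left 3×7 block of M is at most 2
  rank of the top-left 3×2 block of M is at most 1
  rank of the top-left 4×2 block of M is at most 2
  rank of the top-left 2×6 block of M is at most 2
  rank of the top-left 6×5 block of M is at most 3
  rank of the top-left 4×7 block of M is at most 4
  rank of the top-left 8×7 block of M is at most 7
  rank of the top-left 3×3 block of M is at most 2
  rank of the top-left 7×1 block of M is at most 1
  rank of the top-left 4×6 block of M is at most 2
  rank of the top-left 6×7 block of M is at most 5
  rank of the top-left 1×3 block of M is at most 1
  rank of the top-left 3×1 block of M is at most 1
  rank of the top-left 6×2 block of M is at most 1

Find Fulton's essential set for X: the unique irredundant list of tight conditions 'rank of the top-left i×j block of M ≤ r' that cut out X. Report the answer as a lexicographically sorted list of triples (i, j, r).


Reconstructing r_w from the 18 given conditions:

  row 1: 1  1  1  1  1  1  1  1
  row 2: 1  1  2  2  2  2  2  2
  row 3: 1  1  2  2  2  2  2  3
  row 4: 1  1  2  2  2  2  3  4
  row 5: 1  1  2  3  3  3  4  5
  row 6: 1  1  2  3  3  4  5  6
  row 7: 1  2  3  4  4  5  6  7
  row 8: 1  2  3  4  5  6  7  8

so w = (1, 3, 8, 7, 4, 6, 2, 5).

Fulton essential set (4 of the 13 Rothe cells):

[(3, 7, 2), (4, 6, 2), (6, 2, 1), (6, 5, 3)]


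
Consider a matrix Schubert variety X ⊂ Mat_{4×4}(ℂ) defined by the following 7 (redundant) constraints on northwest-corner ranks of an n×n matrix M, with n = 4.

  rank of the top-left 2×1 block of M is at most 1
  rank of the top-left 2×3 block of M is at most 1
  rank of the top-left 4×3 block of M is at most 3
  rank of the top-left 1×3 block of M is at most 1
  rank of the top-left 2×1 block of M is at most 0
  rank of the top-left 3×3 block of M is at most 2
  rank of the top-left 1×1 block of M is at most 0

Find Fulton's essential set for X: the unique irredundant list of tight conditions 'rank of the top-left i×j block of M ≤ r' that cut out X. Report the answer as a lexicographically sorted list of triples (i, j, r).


Recovering R(i,j) via the rank-extension bound from the 7 conditions:

  i=1: 0, 1, 1, 1
  i=2: 0, 1, 1, 2
  i=3: 1, 2, 2, 3
  i=4: 1, 2, 3, 4

the unique w with this rank table is (2, 4, 1, 3).

|D(w)|=3, |Ess(w)|=2:

[(2, 1, 0), (2, 3, 1)]


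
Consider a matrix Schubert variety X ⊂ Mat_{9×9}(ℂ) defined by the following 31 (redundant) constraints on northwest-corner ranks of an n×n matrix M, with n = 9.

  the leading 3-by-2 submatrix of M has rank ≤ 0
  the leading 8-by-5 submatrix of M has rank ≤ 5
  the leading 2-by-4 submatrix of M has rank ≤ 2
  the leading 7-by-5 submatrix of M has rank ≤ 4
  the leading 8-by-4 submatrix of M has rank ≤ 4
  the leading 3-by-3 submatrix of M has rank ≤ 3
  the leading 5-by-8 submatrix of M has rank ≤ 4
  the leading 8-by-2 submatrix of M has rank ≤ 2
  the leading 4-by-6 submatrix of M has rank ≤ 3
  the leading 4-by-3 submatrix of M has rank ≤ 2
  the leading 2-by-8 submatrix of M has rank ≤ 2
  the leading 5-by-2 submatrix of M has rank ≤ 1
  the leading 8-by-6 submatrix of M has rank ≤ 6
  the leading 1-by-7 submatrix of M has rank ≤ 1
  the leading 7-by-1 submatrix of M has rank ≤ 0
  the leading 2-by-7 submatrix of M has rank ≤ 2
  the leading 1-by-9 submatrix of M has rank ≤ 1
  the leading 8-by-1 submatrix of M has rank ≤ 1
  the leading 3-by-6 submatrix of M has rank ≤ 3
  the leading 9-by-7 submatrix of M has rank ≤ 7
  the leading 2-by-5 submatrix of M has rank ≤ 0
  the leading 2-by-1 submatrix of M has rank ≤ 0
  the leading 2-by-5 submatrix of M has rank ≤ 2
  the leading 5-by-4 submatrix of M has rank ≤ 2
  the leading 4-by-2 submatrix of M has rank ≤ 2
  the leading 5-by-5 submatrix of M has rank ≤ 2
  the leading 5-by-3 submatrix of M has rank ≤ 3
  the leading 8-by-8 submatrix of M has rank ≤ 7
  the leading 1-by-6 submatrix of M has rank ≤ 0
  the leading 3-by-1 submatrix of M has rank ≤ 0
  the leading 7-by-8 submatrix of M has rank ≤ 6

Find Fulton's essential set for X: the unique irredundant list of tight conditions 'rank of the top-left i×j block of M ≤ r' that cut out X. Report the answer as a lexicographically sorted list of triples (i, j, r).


Recovering R(i,j) via the rank-extension bound from the 31 conditions:

  i=1: 0 | 0 | 0 | 0 | 0 | 0 | 1 | 1 | 1
  i=2: 0 | 0 | 0 | 0 | 0 | 1 | 2 | 2 | 2
  i=3: 0 | 0 | 1 | 1 | 1 | 2 | 3 | 3 | 3
  i=4: 0 | 1 | 2 | 2 | 2 | 3 | 4 | 4 | 4
  i=5: 0 | 1 | 2 | 2 | 2 | 3 | 4 | 4 | 5
  i=6: 0 | 1 | 2 | 3 | 3 | 4 | 5 | 5 | 6
  i=7: 0 | 1 | 2 | 3 | 4 | 5 | 6 | 6 | 7
  i=8: 1 | 2 | 3 | 4 | 5 | 6 | 7 | 7 | 8
  i=9: 1 | 2 | 3 | 4 | 5 | 6 | 7 | 8 | 9

reading off 1-entries of Δ²R: w = (7, 6, 3, 2, 9, 4, 5, 1, 8).

Fulton essential set (6 of the 20 Rothe cells):

[(1, 6, 0), (2, 5, 0), (3, 2, 0), (5, 5, 2), (5, 8, 4), (7, 1, 0)]


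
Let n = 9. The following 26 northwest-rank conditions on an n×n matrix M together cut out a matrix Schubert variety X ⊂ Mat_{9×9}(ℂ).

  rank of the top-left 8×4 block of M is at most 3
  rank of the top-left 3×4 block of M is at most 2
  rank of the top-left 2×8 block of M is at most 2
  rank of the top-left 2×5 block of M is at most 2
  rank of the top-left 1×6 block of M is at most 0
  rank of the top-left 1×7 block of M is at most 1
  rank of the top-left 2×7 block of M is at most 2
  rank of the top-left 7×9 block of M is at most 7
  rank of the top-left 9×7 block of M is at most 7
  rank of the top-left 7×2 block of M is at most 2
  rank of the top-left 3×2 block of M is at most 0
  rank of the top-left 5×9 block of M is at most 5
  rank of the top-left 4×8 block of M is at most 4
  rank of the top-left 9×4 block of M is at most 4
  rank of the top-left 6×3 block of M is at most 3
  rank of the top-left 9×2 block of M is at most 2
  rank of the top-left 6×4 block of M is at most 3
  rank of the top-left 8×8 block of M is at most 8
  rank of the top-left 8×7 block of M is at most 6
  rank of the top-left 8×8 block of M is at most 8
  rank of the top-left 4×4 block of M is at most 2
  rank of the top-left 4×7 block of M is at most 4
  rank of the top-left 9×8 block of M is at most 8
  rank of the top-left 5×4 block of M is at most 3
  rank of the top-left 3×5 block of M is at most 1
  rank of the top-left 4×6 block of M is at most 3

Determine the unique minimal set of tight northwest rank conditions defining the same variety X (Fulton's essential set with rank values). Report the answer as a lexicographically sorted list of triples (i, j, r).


The tightest implied rank at each (i,j), from the 26 conditions:

  i=1: 0 0 0 0 0 0 1 1 1
  i=2: 0 0 1 1 1 1 2 2 2
  i=3: 0 0 1 1 1 2 3 3 3
  i=4: 1 1 2 2 2 3 4 4 4
  i=5: 1 2 3 3 3 4 5 5 5
  i=6: 1 2 3 3 4 5 6 6 6
  i=7: 1 2 3 3 4 5 6 7 7
  i=8: 1 2 3 3 4 5 6 7 8
  i=9: 1 2 3 4 5 6 7 8 9

reading off 1-entries of Δ²R: w = (7, 3, 6, 1, 2, 5, 8, 9, 4).

ℓ(w)=15; the 4 essential cells (i,j,r):

[(1, 6, 0), (3, 2, 0), (3, 5, 1), (8, 4, 3)]


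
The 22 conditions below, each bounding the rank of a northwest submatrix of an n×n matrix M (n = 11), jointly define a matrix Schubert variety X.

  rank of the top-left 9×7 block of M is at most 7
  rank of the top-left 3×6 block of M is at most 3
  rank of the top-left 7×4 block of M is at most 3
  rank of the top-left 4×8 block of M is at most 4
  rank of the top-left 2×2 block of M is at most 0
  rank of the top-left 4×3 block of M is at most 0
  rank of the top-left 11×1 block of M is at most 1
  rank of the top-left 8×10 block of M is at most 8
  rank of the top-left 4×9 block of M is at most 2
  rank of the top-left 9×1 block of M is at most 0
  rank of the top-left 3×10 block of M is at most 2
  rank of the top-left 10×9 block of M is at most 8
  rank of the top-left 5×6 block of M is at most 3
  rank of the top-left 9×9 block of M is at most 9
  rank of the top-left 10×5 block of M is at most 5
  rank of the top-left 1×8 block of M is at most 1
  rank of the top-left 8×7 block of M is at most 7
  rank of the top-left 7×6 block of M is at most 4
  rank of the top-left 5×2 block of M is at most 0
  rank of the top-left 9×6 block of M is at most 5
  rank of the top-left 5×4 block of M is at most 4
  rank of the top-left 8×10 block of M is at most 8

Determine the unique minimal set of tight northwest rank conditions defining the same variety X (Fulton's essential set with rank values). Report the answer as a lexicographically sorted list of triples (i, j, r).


The tightest implied rank at each (i,j), from the 22 conditions:

  i=1: 0  0  0  1  1  1  1  1  1  1  1
  i=2: 0  0  0  1  2  2  2  2  2  2  2
  i=3: 0  0  0  1  2  2  2  2  2  2  3
  i=4: 0  0  0  1  2  2  2  2  2  3  4
  i=5: 0  0  1  2  3  3  3  3  3  4  5
  i=6: 0  1  2  3  4  4  4  4  4  5  6
  i=7: 0  1  2  3  4  4  5  5  5  6  7
  i=8: 0  1  2  3  4  5  6  6  6  7  8
  i=9: 0  1  2  3  4  5  6  7  7  8  9
  i=10: 1  2  3  4  5  6  7  8  8  9  10
  i=11: 1  2  3  4  5  6  7  8  9  10  11

so w = (4, 5, 11, 10, 3, 2, 7, 6, 8, 1, 9).

ℓ(w)=28; the 6 essential cells (i,j,r):

[(3, 10, 2), (4, 3, 0), (4, 9, 2), (5, 2, 0), (7, 6, 4), (9, 1, 0)]


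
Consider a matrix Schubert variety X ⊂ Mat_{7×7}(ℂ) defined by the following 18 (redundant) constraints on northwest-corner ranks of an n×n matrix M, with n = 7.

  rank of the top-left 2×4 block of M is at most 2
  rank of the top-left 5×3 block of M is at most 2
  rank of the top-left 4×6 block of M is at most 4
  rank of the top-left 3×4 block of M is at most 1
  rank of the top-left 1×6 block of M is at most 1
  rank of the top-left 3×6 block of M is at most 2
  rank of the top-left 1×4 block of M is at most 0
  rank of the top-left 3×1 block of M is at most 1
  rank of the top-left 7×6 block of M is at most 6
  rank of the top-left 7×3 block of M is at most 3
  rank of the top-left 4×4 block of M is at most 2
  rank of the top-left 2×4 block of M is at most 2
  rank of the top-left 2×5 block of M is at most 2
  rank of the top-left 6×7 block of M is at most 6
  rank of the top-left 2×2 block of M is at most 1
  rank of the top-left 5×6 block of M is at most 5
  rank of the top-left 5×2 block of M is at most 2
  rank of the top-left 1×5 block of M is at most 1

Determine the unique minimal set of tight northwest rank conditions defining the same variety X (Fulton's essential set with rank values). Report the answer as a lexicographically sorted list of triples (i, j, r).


Propagating the 18 rank bounds to every northwest block:

  i=1: 0, 0, 0, 0, 1, 1, 1
  i=2: 1, 1, 1, 1, 2, 2, 2
  i=3: 1, 1, 1, 1, 2, 2, 3
  i=4: 1, 2, 2, 2, 3, 3, 4
  i=5: 1, 2, 2, 3, 4, 4, 5
  i=6: 1, 2, 3, 4, 5, 5, 6
  i=7: 1, 2, 3, 4, 5, 6, 7

reading off 1-entries of Δ²R: w = (5, 1, 7, 2, 4, 3, 6).

ℓ(w)=9; the 4 essential cells (i,j,r):

[(1, 4, 0), (3, 4, 1), (3, 6, 2), (5, 3, 2)]


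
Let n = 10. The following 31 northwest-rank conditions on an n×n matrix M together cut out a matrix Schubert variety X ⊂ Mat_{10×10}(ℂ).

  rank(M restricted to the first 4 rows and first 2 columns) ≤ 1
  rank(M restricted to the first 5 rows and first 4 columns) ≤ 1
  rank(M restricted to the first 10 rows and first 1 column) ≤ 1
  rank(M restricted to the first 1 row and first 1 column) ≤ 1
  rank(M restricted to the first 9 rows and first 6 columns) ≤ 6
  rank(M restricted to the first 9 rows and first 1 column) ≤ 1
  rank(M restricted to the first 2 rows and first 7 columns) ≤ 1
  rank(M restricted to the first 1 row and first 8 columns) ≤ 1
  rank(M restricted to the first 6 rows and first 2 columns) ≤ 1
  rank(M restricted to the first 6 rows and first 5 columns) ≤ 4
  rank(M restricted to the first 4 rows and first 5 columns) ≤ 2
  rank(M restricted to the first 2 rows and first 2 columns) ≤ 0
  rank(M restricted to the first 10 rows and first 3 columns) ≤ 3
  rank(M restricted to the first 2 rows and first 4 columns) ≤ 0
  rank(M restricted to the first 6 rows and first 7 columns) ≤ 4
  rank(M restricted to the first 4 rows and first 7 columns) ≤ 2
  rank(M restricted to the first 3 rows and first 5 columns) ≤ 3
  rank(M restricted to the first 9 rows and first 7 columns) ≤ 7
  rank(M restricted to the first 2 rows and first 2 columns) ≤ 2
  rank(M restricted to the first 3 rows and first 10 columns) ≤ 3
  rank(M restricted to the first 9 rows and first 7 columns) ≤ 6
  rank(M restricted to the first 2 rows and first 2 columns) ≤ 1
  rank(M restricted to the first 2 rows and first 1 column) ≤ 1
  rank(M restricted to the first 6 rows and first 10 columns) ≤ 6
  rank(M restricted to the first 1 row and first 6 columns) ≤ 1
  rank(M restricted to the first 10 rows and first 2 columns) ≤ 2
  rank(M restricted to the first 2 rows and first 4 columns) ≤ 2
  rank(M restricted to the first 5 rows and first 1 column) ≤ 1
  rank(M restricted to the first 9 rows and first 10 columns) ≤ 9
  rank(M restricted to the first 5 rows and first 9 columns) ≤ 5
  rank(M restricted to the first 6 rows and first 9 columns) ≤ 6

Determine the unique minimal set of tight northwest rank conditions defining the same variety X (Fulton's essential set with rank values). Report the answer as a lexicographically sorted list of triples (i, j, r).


The tightest implied rank at each (i,j), from the 31 conditions:

  i=1: 0  0  0  0  1  1  1  1  1  1
  i=2: 0  0  0  0  1  1  1  2  2  2
  i=3: 1  1  1  1  2  2  2  3  3  3
  i=4: 1  1  1  1  2  2  2  3  4  4
  i=5: 1  1  1  1  2  3  3  4  5  5
  i=6: 1  1  2  2  3  4  4  5  6  6
  i=7: 1  2  3  3  4  5  5  6  7  7
  i=8: 1  2  3  4  5  6  6  7  8  8
  i=9: 1  2  3  4  5  6  6  7  8  9
  i=10: 1  2  3  4  5  6  7  8  9  10

reading off 1-entries of Δ²R: w = (5, 8, 1, 9, 6, 3, 2, 4, 10, 7).

D(w) has 20 cells with 6 SE-corners; essential set:

[(2, 4, 0), (2, 7, 1), (4, 7, 2), (5, 4, 1), (6, 2, 1), (9, 7, 6)]
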